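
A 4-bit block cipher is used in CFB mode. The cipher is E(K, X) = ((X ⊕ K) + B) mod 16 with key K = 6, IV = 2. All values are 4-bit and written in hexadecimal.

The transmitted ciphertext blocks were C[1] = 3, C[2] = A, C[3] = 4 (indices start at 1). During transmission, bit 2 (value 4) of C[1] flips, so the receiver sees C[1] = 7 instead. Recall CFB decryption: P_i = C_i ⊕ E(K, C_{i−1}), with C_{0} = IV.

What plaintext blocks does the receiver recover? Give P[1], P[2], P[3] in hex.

P[1] = 8, P[2] = 6, P[3] = 3

Only C[1] changed, to 7. In CFB, a change in C_i flips the same bit in P_i and garbles P_{i+1}. Decrypting the received ciphertext:
P[1]: E(K, 2) = F; 7 ⊕ F = 8.
P[2]: E(K, 7) = C; A ⊕ C = 6.
P[3]: E(K, A) = 7; 4 ⊕ 7 = 3.
Blocks that differ from the original plaintext: P[1], P[2].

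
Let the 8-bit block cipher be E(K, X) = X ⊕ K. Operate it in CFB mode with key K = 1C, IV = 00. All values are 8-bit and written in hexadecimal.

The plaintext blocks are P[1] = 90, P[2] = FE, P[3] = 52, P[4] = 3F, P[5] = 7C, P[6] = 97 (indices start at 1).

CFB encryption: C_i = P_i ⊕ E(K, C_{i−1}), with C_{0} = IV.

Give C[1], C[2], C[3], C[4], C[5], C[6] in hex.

C[1] = 8C, C[2] = 6E, C[3] = 20, C[4] = 03, C[5] = 63, C[6] = E8

C[1]: E(K, 00) = 1C; 90 ⊕ 1C = 8C.
C[2]: E(K, 8C) = 90; FE ⊕ 90 = 6E.
C[3]: E(K, 6E) = 72; 52 ⊕ 72 = 20.
C[4]: E(K, 20) = 3C; 3F ⊕ 3C = 03.
C[5]: E(K, 03) = 1F; 7C ⊕ 1F = 63.
C[6]: E(K, 63) = 7F; 97 ⊕ 7F = E8.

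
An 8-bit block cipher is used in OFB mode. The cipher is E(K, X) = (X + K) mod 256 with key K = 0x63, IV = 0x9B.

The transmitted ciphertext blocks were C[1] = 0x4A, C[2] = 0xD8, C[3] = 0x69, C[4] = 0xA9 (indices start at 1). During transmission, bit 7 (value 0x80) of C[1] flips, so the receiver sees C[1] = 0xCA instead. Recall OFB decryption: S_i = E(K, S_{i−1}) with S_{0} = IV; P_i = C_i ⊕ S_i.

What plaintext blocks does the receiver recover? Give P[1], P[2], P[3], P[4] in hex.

P[1] = 0x34, P[2] = 0xB9, P[3] = 0xAD, P[4] = 0x8E

Only C[1] changed, to 0xCA. In OFB, a change in C_i flips the same bit in P_i only; the keystream is unaffected. Decrypting the received ciphertext:
P[1]: S = E(K, 0x9B) = 0xFE; 0xCA ⊕ 0xFE = 0x34.
P[2]: S = E(K, 0xFE) = 0x61; 0xD8 ⊕ 0x61 = 0xB9.
P[3]: S = E(K, 0x61) = 0xC4; 0x69 ⊕ 0xC4 = 0xAD.
P[4]: S = E(K, 0xC4) = 0x27; 0xA9 ⊕ 0x27 = 0x8E.
Blocks that differ from the original plaintext: P[1].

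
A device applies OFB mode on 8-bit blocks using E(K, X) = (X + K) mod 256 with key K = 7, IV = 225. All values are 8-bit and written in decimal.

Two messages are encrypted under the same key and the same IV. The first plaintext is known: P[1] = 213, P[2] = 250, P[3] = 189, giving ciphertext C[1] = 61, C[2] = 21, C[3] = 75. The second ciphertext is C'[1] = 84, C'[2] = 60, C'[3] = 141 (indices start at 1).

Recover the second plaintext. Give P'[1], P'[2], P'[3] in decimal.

In OFB with a reused IV, both messages share the same keystream S_i, so C_i ⊕ C'_i = P_i ⊕ P'_i and thus P'_i = P_i ⊕ C_i ⊕ C'_i.
P'[1]: 213 ⊕ 61 ⊕ 84 = 188.
P'[2]: 250 ⊕ 21 ⊕ 60 = 211.
P'[3]: 189 ⊕ 75 ⊕ 141 = 123.

P'[1] = 188, P'[2] = 211, P'[3] = 123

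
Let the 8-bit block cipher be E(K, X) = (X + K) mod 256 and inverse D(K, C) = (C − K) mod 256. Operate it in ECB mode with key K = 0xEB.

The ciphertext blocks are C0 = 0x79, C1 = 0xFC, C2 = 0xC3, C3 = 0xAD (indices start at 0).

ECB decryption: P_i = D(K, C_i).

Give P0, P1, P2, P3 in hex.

P0 = 0x8E, P1 = 0x11, P2 = 0xD8, P3 = 0xC2

P0: D(K, 0x79) = 0x8E.
P1: D(K, 0xFC) = 0x11.
P2: D(K, 0xC3) = 0xD8.
P3: D(K, 0xAD) = 0xC2.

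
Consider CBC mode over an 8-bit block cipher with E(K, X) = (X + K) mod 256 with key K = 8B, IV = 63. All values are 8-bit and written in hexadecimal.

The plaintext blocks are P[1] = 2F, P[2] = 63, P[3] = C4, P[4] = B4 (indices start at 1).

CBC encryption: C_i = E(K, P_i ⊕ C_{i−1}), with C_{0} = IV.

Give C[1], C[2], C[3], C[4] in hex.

C[1]: P[1] ⊕ 63 = 4C; E(K, 4C) = D7.
C[2]: P[2] ⊕ D7 = B4; E(K, B4) = 3F.
C[3]: P[3] ⊕ 3F = FB; E(K, FB) = 86.
C[4]: P[4] ⊕ 86 = 32; E(K, 32) = BD.

C[1] = D7, C[2] = 3F, C[3] = 86, C[4] = BD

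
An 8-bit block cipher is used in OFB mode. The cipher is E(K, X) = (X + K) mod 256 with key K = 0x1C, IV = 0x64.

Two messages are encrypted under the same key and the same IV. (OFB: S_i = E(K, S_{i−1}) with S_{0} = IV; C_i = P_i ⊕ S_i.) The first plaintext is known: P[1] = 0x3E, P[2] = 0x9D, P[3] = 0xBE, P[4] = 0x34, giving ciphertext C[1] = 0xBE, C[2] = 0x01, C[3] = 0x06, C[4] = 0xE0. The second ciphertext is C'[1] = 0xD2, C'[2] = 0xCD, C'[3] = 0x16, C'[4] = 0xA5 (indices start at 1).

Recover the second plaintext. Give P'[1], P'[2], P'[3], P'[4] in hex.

In OFB with a reused IV, both messages share the same keystream S_i, so C_i ⊕ C'_i = P_i ⊕ P'_i and thus P'_i = P_i ⊕ C_i ⊕ C'_i.
P'[1]: 0x3E ⊕ 0xBE ⊕ 0xD2 = 0x52.
P'[2]: 0x9D ⊕ 0x01 ⊕ 0xCD = 0x51.
P'[3]: 0xBE ⊕ 0x06 ⊕ 0x16 = 0xAE.
P'[4]: 0x34 ⊕ 0xE0 ⊕ 0xA5 = 0x71.

P'[1] = 0x52, P'[2] = 0x51, P'[3] = 0xAE, P'[4] = 0x71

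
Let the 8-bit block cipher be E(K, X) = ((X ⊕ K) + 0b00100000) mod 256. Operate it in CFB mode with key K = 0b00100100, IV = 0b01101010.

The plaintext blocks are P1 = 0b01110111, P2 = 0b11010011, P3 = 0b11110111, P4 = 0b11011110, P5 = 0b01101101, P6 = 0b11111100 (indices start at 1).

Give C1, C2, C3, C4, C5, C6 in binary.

C1 = 0b00011001, C2 = 0b10001110, C3 = 0b00111101, C4 = 0b11100111, C5 = 0b10001110, C6 = 0b00110110

CFB encryption: C_i = P_i ⊕ E(K, C_{i−1}), with C_{0} = IV.
C1: E(K, 0b01101010) = 0b01101110; 0b01110111 ⊕ 0b01101110 = 0b00011001.
C2: E(K, 0b00011001) = 0b01011101; 0b11010011 ⊕ 0b01011101 = 0b10001110.
C3: E(K, 0b10001110) = 0b11001010; 0b11110111 ⊕ 0b11001010 = 0b00111101.
C4: E(K, 0b00111101) = 0b00111001; 0b11011110 ⊕ 0b00111001 = 0b11100111.
C5: E(K, 0b11100111) = 0b11100011; 0b01101101 ⊕ 0b11100011 = 0b10001110.
C6: E(K, 0b10001110) = 0b11001010; 0b11111100 ⊕ 0b11001010 = 0b00110110.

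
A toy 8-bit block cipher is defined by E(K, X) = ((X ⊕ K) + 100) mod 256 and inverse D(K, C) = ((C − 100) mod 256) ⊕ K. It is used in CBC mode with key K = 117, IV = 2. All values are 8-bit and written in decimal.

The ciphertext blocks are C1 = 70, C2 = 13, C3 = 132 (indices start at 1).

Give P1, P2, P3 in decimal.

CBC decryption: P_i = D(K, C_i) ⊕ C_{i−1}, with C_{0} = IV.
P1: D(K, 70) = 151; 151 ⊕ 2 = 149.
P2: D(K, 13) = 220; 220 ⊕ 70 = 154.
P3: D(K, 132) = 85; 85 ⊕ 13 = 88.

P1 = 149, P2 = 154, P3 = 88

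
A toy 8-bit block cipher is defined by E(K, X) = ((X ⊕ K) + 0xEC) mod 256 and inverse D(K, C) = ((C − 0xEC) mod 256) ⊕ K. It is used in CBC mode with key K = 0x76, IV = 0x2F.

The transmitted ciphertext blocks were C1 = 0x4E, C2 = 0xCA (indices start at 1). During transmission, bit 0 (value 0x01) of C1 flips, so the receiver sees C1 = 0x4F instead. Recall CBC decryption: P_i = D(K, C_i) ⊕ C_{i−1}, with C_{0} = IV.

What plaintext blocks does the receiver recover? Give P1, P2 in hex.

P1 = 0x3A, P2 = 0xE7

Only C1 changed, to 0x4F. In CBC, a change in C_i garbles P_i and flips the same bit in P_{i+1}. Decrypting the received ciphertext:
P1: D(K, 0x4F) = 0x15; 0x15 ⊕ 0x2F = 0x3A.
P2: D(K, 0xCA) = 0xA8; 0xA8 ⊕ 0x4F = 0xE7.
Blocks that differ from the original plaintext: P1, P2.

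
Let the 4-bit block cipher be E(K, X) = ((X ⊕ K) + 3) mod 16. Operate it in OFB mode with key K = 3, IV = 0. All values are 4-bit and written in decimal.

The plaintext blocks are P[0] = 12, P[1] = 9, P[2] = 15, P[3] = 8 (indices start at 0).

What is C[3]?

OFB encryption: S_i = E(K, S_{i−1}) with S_{−1} = IV; C_i = P_i ⊕ S_i.
C[0]: S = E(K, 0) = 6; 12 ⊕ 6 = 10.
C[1]: S = E(K, 6) = 8; 9 ⊕ 8 = 1.
C[2]: S = E(K, 8) = 14; 15 ⊕ 14 = 1.
C[3]: S = E(K, 14) = 0; 8 ⊕ 0 = 8.

C[3] = 8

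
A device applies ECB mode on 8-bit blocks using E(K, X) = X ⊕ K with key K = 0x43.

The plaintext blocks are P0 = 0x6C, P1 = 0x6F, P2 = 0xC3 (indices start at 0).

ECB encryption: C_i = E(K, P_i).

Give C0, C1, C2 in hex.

C0: E(K, 0x6C) = 0x2F.
C1: E(K, 0x6F) = 0x2C.
C2: E(K, 0xC3) = 0x80.

C0 = 0x2F, C1 = 0x2C, C2 = 0x80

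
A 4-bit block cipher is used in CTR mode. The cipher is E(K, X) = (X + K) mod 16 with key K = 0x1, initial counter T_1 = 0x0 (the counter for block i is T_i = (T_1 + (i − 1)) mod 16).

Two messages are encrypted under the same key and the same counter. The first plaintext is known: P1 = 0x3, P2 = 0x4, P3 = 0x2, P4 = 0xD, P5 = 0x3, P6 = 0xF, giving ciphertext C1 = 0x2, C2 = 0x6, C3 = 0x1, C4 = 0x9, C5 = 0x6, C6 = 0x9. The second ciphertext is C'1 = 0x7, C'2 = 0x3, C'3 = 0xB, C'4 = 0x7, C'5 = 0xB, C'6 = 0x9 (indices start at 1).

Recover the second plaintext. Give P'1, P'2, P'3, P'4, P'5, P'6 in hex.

P'1 = 0x6, P'2 = 0x1, P'3 = 0x8, P'4 = 0x3, P'5 = 0xE, P'6 = 0xF

In CTR with a reused counter, both messages share the same keystream S_i, so C_i ⊕ C'_i = P_i ⊕ P'_i and thus P'_i = P_i ⊕ C_i ⊕ C'_i.
P'1: 0x3 ⊕ 0x2 ⊕ 0x7 = 0x6.
P'2: 0x4 ⊕ 0x6 ⊕ 0x3 = 0x1.
P'3: 0x2 ⊕ 0x1 ⊕ 0xB = 0x8.
P'4: 0xD ⊕ 0x9 ⊕ 0x7 = 0x3.
P'5: 0x3 ⊕ 0x6 ⊕ 0xB = 0xE.
P'6: 0xF ⊕ 0x9 ⊕ 0x9 = 0xF.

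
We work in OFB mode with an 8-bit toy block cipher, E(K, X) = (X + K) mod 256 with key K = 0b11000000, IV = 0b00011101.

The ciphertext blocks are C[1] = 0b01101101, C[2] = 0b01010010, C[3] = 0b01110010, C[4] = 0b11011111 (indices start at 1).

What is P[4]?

OFB decryption: S_i = E(K, S_{i−1}) with S_{0} = IV; P_i = C_i ⊕ S_i.
P[1]: S = E(K, 0b00011101) = 0b11011101; 0b01101101 ⊕ 0b11011101 = 0b10110000.
P[2]: S = E(K, 0b11011101) = 0b10011101; 0b01010010 ⊕ 0b10011101 = 0b11001111.
P[3]: S = E(K, 0b10011101) = 0b01011101; 0b01110010 ⊕ 0b01011101 = 0b00101111.
P[4]: S = E(K, 0b01011101) = 0b00011101; 0b11011111 ⊕ 0b00011101 = 0b11000010.

P[4] = 0b11000010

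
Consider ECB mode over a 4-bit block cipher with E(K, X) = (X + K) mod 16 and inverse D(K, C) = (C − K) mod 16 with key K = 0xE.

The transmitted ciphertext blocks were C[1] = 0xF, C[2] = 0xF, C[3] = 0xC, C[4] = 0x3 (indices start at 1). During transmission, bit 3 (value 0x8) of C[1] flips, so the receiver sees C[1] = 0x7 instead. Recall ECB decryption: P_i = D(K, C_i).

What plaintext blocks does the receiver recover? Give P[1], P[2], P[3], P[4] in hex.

P[1] = 0x9, P[2] = 0x1, P[3] = 0xE, P[4] = 0x5

Only C[1] changed, to 0x7. In ECB, a change in C_i affects only P_i. Decrypting the received ciphertext:
P[1]: D(K, 0x7) = 0x9.
P[2]: D(K, 0xF) = 0x1.
P[3]: D(K, 0xC) = 0xE.
P[4]: D(K, 0x3) = 0x5.
Blocks that differ from the original plaintext: P[1].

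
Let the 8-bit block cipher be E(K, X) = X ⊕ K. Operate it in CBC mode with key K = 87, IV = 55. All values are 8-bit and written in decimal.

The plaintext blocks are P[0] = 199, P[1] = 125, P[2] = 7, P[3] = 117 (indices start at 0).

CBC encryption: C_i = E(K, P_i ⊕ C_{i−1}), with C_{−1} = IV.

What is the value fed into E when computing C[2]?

C[0]: P[0] ⊕ 55 = 240; E(K, 240) = 167.
C[1]: P[1] ⊕ 167 = 218; E(K, 218) = 141.
C[2]: P[2] ⊕ 141 = 138; E(K, 138) = 221.
So the input to E for block [2] is 138.

138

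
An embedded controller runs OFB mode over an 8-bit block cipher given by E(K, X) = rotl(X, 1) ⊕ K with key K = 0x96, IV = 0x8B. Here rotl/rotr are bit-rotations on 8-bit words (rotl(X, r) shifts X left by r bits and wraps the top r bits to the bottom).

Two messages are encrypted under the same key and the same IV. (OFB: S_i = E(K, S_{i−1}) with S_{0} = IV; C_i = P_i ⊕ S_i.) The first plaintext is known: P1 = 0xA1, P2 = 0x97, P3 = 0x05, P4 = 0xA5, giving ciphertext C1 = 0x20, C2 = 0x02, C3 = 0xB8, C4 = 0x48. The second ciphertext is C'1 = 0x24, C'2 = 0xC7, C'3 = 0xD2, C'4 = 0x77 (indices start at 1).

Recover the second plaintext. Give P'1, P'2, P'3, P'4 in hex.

In OFB with a reused IV, both messages share the same keystream S_i, so C_i ⊕ C'_i = P_i ⊕ P'_i and thus P'_i = P_i ⊕ C_i ⊕ C'_i.
P'1: 0xA1 ⊕ 0x20 ⊕ 0x24 = 0xA5.
P'2: 0x97 ⊕ 0x02 ⊕ 0xC7 = 0x52.
P'3: 0x05 ⊕ 0xB8 ⊕ 0xD2 = 0x6F.
P'4: 0xA5 ⊕ 0x48 ⊕ 0x77 = 0x9A.

P'1 = 0xA5, P'2 = 0x52, P'3 = 0x6F, P'4 = 0x9A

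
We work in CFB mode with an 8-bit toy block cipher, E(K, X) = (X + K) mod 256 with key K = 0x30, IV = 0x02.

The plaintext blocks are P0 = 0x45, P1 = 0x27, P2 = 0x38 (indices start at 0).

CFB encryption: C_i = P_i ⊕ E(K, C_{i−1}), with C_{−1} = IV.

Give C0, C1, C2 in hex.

C0 = 0x77, C1 = 0x80, C2 = 0x88

C0: E(K, 0x02) = 0x32; 0x45 ⊕ 0x32 = 0x77.
C1: E(K, 0x77) = 0xA7; 0x27 ⊕ 0xA7 = 0x80.
C2: E(K, 0x80) = 0xB0; 0x38 ⊕ 0xB0 = 0x88.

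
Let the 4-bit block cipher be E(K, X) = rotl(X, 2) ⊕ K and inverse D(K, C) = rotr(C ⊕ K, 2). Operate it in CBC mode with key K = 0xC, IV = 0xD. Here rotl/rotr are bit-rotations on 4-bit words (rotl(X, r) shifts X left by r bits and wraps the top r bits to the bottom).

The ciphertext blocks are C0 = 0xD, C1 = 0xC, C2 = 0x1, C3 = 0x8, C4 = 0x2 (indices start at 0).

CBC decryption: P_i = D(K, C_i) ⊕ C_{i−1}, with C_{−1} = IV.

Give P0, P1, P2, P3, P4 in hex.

P0: D(K, 0xD) = 0x4; 0x4 ⊕ 0xD = 0x9.
P1: D(K, 0xC) = 0x0; 0x0 ⊕ 0xD = 0xD.
P2: D(K, 0x1) = 0x7; 0x7 ⊕ 0xC = 0xB.
P3: D(K, 0x8) = 0x1; 0x1 ⊕ 0x1 = 0x0.
P4: D(K, 0x2) = 0xB; 0xB ⊕ 0x8 = 0x3.

P0 = 0x9, P1 = 0xD, P2 = 0xB, P3 = 0x0, P4 = 0x3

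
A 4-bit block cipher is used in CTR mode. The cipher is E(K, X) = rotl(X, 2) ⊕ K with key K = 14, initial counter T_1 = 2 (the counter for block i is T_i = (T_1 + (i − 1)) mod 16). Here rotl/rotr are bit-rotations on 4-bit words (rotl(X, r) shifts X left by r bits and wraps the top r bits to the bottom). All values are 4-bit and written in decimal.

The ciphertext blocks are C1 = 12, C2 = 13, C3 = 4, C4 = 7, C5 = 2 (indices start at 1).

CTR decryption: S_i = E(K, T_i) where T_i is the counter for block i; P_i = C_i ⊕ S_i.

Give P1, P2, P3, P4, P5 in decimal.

P1: T = 2, S = E(K, T) = 6; 12 ⊕ 6 = 10.
P2: T = 3, S = E(K, T) = 2; 13 ⊕ 2 = 15.
P3: T = 4, S = E(K, T) = 15; 4 ⊕ 15 = 11.
P4: T = 5, S = E(K, T) = 11; 7 ⊕ 11 = 12.
P5: T = 6, S = E(K, T) = 7; 2 ⊕ 7 = 5.

P1 = 10, P2 = 15, P3 = 11, P4 = 12, P5 = 5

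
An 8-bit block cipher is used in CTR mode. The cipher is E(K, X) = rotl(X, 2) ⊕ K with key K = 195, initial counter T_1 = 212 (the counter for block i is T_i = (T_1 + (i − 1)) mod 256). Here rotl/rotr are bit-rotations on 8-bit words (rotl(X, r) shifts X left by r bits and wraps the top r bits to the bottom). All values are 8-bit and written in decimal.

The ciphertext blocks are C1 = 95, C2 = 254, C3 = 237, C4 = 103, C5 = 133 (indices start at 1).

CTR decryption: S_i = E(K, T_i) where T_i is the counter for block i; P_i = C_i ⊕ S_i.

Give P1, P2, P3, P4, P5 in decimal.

P1: T = 212, S = E(K, T) = 144; 95 ⊕ 144 = 207.
P2: T = 213, S = E(K, T) = 148; 254 ⊕ 148 = 106.
P3: T = 214, S = E(K, T) = 152; 237 ⊕ 152 = 117.
P4: T = 215, S = E(K, T) = 156; 103 ⊕ 156 = 251.
P5: T = 216, S = E(K, T) = 160; 133 ⊕ 160 = 37.

P1 = 207, P2 = 106, P3 = 117, P4 = 251, P5 = 37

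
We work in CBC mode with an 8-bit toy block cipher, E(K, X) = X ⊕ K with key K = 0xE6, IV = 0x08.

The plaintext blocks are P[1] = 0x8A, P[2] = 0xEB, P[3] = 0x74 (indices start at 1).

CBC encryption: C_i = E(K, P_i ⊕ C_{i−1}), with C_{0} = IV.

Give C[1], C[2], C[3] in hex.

C[1] = 0x64, C[2] = 0x69, C[3] = 0xFB

C[1]: P[1] ⊕ 0x08 = 0x82; E(K, 0x82) = 0x64.
C[2]: P[2] ⊕ 0x64 = 0x8F; E(K, 0x8F) = 0x69.
C[3]: P[3] ⊕ 0x69 = 0x1D; E(K, 0x1D) = 0xFB.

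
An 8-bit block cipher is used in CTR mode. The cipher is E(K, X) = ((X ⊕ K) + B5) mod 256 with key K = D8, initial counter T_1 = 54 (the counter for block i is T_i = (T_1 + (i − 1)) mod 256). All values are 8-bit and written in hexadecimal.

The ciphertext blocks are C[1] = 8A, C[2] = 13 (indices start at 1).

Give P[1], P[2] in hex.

CTR decryption: S_i = E(K, T_i) where T_i is the counter for block i; P_i = C_i ⊕ S_i.
P[1]: T = 54, S = E(K, T) = 41; 8A ⊕ 41 = CB.
P[2]: T = 55, S = E(K, T) = 42; 13 ⊕ 42 = 51.

P[1] = CB, P[2] = 51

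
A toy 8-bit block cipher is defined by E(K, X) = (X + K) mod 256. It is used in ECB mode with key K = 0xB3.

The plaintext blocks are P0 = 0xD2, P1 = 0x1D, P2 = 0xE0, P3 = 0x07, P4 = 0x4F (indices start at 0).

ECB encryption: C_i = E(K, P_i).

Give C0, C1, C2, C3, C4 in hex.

C0: E(K, 0xD2) = 0x85.
C1: E(K, 0x1D) = 0xD0.
C2: E(K, 0xE0) = 0x93.
C3: E(K, 0x07) = 0xBA.
C4: E(K, 0x4F) = 0x02.

C0 = 0x85, C1 = 0xD0, C2 = 0x93, C3 = 0xBA, C4 = 0x02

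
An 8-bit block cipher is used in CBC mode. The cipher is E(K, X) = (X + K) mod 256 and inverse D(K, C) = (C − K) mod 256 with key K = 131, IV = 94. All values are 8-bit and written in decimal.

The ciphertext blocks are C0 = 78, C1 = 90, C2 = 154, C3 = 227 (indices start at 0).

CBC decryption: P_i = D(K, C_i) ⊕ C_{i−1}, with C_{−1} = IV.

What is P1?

P1: D(K, 90) = 215; 215 ⊕ 78 = 153.

P1 = 153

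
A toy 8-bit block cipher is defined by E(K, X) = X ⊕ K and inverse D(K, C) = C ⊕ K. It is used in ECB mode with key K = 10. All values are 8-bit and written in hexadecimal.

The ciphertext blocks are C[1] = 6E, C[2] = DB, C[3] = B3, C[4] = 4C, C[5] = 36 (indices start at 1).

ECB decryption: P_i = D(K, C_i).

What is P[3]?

P[3] = A3

P[3]: D(K, B3) = A3.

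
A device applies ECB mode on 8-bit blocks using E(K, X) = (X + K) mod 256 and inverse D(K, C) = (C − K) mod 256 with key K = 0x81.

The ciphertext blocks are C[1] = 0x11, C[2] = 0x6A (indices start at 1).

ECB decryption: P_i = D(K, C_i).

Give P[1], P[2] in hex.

P[1]: D(K, 0x11) = 0x90.
P[2]: D(K, 0x6A) = 0xE9.

P[1] = 0x90, P[2] = 0xE9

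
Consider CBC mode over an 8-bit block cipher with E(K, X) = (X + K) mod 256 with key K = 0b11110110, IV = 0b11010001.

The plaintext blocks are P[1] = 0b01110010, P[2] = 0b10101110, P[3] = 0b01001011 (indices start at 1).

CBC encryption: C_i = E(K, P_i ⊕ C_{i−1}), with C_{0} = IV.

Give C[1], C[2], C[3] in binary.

C[1] = 0b10011001, C[2] = 0b00101101, C[3] = 0b01011100

C[1]: P[1] ⊕ 0b11010001 = 0b10100011; E(K, 0b10100011) = 0b10011001.
C[2]: P[2] ⊕ 0b10011001 = 0b00110111; E(K, 0b00110111) = 0b00101101.
C[3]: P[3] ⊕ 0b00101101 = 0b01100110; E(K, 0b01100110) = 0b01011100.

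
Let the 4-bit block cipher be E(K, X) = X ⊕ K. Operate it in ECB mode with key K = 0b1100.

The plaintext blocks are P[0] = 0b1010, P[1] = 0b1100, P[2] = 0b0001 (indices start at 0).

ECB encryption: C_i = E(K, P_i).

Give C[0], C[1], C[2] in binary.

C[0]: E(K, 0b1010) = 0b0110.
C[1]: E(K, 0b1100) = 0b0000.
C[2]: E(K, 0b0001) = 0b1101.

C[0] = 0b0110, C[1] = 0b0000, C[2] = 0b1101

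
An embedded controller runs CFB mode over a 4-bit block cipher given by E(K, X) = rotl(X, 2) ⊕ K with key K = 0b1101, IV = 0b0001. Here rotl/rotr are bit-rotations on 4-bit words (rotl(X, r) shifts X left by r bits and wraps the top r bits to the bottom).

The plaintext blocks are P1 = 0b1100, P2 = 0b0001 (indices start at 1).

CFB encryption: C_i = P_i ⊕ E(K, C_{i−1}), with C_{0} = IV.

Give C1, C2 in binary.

C1 = 0b0101, C2 = 0b1001

C1: E(K, 0b0001) = 0b1001; 0b1100 ⊕ 0b1001 = 0b0101.
C2: E(K, 0b0101) = 0b1000; 0b0001 ⊕ 0b1000 = 0b1001.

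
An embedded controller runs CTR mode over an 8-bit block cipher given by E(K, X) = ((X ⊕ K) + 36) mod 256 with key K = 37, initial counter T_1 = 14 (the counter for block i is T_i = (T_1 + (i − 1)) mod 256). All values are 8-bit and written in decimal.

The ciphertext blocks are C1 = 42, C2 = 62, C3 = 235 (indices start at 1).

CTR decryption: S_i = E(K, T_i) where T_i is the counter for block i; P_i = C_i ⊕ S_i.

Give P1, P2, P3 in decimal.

P1: T = 14, S = E(K, T) = 79; 42 ⊕ 79 = 101.
P2: T = 15, S = E(K, T) = 78; 62 ⊕ 78 = 112.
P3: T = 16, S = E(K, T) = 89; 235 ⊕ 89 = 178.

P1 = 101, P2 = 112, P3 = 178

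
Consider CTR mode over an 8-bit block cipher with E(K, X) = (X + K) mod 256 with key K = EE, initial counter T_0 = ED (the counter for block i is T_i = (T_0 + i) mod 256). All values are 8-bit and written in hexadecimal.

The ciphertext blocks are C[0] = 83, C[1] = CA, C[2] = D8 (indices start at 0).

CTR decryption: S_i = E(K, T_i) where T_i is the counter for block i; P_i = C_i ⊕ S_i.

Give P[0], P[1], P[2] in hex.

P[0] = 58, P[1] = 16, P[2] = 05

P[0]: T = ED, S = E(K, T) = DB; 83 ⊕ DB = 58.
P[1]: T = EE, S = E(K, T) = DC; CA ⊕ DC = 16.
P[2]: T = EF, S = E(K, T) = DD; D8 ⊕ DD = 05.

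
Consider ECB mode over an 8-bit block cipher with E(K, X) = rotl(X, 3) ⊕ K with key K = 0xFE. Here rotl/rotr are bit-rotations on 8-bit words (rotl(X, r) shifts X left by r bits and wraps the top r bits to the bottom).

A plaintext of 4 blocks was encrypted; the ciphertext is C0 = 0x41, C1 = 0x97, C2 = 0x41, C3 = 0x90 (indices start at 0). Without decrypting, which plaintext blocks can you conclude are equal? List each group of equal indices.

ECB encrypts each block independently with the same key, so equal ciphertext blocks imply equal plaintext blocks.
C0 = C2 = 0x41, so P0 = P2.

P0 = P2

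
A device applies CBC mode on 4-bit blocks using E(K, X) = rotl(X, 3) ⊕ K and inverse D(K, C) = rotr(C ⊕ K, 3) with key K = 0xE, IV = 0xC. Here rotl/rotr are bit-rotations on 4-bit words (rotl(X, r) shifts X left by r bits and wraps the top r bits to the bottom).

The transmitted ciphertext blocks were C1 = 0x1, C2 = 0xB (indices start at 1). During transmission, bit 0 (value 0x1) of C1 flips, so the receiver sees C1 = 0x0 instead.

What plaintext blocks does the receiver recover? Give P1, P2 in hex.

CBC decryption: P_i = D(K, C_i) ⊕ C_{i−1}, with C_{0} = IV.
Only C1 changed, to 0x0. In CBC, a change in C_i garbles P_i and flips the same bit in P_{i+1}. Decrypting the received ciphertext:
P1: D(K, 0x0) = 0xD; 0xD ⊕ 0xC = 0x1.
P2: D(K, 0xB) = 0xA; 0xA ⊕ 0x0 = 0xA.
Blocks that differ from the original plaintext: P1, P2.

P1 = 0x1, P2 = 0xA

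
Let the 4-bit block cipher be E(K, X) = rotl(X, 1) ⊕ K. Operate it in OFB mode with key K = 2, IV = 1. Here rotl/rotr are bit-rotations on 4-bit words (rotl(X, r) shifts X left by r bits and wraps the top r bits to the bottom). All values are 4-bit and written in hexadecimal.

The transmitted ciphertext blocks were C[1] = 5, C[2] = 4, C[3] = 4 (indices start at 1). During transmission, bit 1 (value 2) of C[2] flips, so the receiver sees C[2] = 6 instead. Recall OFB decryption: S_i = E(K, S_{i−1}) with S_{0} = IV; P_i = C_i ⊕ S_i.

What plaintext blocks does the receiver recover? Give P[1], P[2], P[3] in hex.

Only C[2] changed, to 6. In OFB, a change in C_i flips the same bit in P_i only; the keystream is unaffected. Decrypting the received ciphertext:
P[1]: S = E(K, 1) = 0; 5 ⊕ 0 = 5.
P[2]: S = E(K, 0) = 2; 6 ⊕ 2 = 4.
P[3]: S = E(K, 2) = 6; 4 ⊕ 6 = 2.
Blocks that differ from the original plaintext: P[2].

P[1] = 5, P[2] = 4, P[3] = 2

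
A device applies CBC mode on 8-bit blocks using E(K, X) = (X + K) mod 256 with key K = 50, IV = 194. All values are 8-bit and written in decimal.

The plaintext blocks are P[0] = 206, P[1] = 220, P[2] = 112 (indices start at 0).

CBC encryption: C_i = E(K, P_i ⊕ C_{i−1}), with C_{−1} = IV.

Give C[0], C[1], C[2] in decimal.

C[0]: P[0] ⊕ 194 = 12; E(K, 12) = 62.
C[1]: P[1] ⊕ 62 = 226; E(K, 226) = 20.
C[2]: P[2] ⊕ 20 = 100; E(K, 100) = 150.

C[0] = 62, C[1] = 20, C[2] = 150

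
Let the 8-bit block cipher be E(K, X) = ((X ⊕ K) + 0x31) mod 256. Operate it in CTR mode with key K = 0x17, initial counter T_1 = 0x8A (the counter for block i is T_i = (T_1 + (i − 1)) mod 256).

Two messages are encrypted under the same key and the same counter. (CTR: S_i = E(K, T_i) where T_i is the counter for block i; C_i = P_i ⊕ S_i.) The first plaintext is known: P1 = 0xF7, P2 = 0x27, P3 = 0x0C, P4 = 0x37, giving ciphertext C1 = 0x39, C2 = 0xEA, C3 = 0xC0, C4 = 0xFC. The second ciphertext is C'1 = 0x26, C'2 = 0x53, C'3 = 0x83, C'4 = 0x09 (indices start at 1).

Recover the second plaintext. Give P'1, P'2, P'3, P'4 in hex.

In CTR with a reused counter, both messages share the same keystream S_i, so C_i ⊕ C'_i = P_i ⊕ P'_i and thus P'_i = P_i ⊕ C_i ⊕ C'_i.
P'1: 0xF7 ⊕ 0x39 ⊕ 0x26 = 0xE8.
P'2: 0x27 ⊕ 0xEA ⊕ 0x53 = 0x9E.
P'3: 0x0C ⊕ 0xC0 ⊕ 0x83 = 0x4F.
P'4: 0x37 ⊕ 0xFC ⊕ 0x09 = 0xC2.

P'1 = 0xE8, P'2 = 0x9E, P'3 = 0x4F, P'4 = 0xC2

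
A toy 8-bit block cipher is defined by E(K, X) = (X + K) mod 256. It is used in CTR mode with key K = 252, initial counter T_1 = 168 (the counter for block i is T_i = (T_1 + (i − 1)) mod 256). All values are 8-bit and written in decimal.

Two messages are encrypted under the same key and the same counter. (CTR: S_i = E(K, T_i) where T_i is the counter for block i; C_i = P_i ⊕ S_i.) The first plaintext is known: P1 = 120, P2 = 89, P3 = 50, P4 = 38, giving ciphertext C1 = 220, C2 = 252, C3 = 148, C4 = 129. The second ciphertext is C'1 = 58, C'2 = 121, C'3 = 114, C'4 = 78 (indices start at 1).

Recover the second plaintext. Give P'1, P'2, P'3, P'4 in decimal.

P'1 = 158, P'2 = 220, P'3 = 212, P'4 = 233

In CTR with a reused counter, both messages share the same keystream S_i, so C_i ⊕ C'_i = P_i ⊕ P'_i and thus P'_i = P_i ⊕ C_i ⊕ C'_i.
P'1: 120 ⊕ 220 ⊕ 58 = 158.
P'2: 89 ⊕ 252 ⊕ 121 = 220.
P'3: 50 ⊕ 148 ⊕ 114 = 212.
P'4: 38 ⊕ 129 ⊕ 78 = 233.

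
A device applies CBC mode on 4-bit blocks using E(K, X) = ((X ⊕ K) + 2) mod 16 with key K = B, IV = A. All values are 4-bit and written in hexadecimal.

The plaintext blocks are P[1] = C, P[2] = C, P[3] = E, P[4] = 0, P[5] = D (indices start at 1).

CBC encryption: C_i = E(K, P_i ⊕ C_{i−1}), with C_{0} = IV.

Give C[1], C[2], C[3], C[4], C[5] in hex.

C[1] = F, C[2] = A, C[3] = 1, C[4] = C, C[5] = C

C[1]: P[1] ⊕ A = 6; E(K, 6) = F.
C[2]: P[2] ⊕ F = 3; E(K, 3) = A.
C[3]: P[3] ⊕ A = 4; E(K, 4) = 1.
C[4]: P[4] ⊕ 1 = 1; E(K, 1) = C.
C[5]: P[5] ⊕ C = 1; E(K, 1) = C.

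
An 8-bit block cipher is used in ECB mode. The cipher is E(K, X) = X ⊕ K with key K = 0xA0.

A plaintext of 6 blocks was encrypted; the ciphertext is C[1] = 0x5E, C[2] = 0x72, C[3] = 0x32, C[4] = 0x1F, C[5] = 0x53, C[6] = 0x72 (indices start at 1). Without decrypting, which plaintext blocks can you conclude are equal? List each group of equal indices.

ECB encrypts each block independently with the same key, so equal ciphertext blocks imply equal plaintext blocks.
C[2] = C[6] = 0x72, so P[2] = P[6].

P[2] = P[6]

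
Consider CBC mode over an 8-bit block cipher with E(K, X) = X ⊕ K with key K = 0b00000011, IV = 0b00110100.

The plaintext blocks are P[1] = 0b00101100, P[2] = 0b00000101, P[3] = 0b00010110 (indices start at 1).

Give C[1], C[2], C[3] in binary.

C[1] = 0b00011011, C[2] = 0b00011101, C[3] = 0b00001000

CBC encryption: C_i = E(K, P_i ⊕ C_{i−1}), with C_{0} = IV.
C[1]: P[1] ⊕ 0b00110100 = 0b00011000; E(K, 0b00011000) = 0b00011011.
C[2]: P[2] ⊕ 0b00011011 = 0b00011110; E(K, 0b00011110) = 0b00011101.
C[3]: P[3] ⊕ 0b00011101 = 0b00001011; E(K, 0b00001011) = 0b00001000.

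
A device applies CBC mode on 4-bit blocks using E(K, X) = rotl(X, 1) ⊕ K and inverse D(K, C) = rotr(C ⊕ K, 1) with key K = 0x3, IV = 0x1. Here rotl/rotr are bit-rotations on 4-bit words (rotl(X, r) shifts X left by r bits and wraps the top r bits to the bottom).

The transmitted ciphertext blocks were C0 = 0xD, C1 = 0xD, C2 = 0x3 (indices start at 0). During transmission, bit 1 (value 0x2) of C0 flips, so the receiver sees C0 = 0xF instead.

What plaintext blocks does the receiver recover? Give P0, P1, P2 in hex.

CBC decryption: P_i = D(K, C_i) ⊕ C_{i−1}, with C_{−1} = IV.
Only C0 changed, to 0xF. In CBC, a change in C_i garbles P_i and flips the same bit in P_{i+1}. Decrypting the received ciphertext:
P0: D(K, 0xF) = 0x6; 0x6 ⊕ 0x1 = 0x7.
P1: D(K, 0xD) = 0x7; 0x7 ⊕ 0xF = 0x8.
P2: D(K, 0x3) = 0x0; 0x0 ⊕ 0xD = 0xD.
Blocks that differ from the original plaintext: P0, P1.

P0 = 0x7, P1 = 0x8, P2 = 0xD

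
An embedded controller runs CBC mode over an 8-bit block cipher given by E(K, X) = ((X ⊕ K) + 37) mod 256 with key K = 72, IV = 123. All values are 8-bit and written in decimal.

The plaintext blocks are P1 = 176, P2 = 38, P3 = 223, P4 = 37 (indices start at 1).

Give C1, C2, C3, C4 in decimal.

CBC encryption: C_i = E(K, P_i ⊕ C_{i−1}), with C_{0} = IV.
C1: P1 ⊕ 123 = 203; E(K, 203) = 168.
C2: P2 ⊕ 168 = 142; E(K, 142) = 235.
C3: P3 ⊕ 235 = 52; E(K, 52) = 161.
C4: P4 ⊕ 161 = 132; E(K, 132) = 241.

C1 = 168, C2 = 235, C3 = 161, C4 = 241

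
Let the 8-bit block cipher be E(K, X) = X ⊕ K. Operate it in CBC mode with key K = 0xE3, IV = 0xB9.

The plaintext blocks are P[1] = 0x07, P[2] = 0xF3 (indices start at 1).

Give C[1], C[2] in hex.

C[1] = 0x5D, C[2] = 0x4D

CBC encryption: C_i = E(K, P_i ⊕ C_{i−1}), with C_{0} = IV.
C[1]: P[1] ⊕ 0xB9 = 0xBE; E(K, 0xBE) = 0x5D.
C[2]: P[2] ⊕ 0x5D = 0xAE; E(K, 0xAE) = 0x4D.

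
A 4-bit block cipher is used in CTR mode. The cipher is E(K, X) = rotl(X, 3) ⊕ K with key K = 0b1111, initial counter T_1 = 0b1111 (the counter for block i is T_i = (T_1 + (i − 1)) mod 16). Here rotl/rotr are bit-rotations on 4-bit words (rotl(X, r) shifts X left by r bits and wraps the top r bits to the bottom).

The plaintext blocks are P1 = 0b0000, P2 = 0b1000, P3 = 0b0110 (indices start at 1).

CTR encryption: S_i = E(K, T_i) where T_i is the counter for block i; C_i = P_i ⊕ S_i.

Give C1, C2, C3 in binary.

C1 = 0b0000, C2 = 0b0111, C3 = 0b0001

C1: T = 0b1111, S = E(K, T) = 0b0000; 0b0000 ⊕ 0b0000 = 0b0000.
C2: T = 0b0000, S = E(K, T) = 0b1111; 0b1000 ⊕ 0b1111 = 0b0111.
C3: T = 0b0001, S = E(K, T) = 0b0111; 0b0110 ⊕ 0b0111 = 0b0001.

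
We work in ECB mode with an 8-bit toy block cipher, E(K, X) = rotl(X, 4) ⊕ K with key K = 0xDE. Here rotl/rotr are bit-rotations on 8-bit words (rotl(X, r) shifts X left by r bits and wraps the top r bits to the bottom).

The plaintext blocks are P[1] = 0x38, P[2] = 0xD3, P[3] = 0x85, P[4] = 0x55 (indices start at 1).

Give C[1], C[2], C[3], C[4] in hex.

ECB encryption: C_i = E(K, P_i).
C[1]: E(K, 0x38) = 0x5D.
C[2]: E(K, 0xD3) = 0xE3.
C[3]: E(K, 0x85) = 0x86.
C[4]: E(K, 0x55) = 0x8B.

C[1] = 0x5D, C[2] = 0xE3, C[3] = 0x86, C[4] = 0x8B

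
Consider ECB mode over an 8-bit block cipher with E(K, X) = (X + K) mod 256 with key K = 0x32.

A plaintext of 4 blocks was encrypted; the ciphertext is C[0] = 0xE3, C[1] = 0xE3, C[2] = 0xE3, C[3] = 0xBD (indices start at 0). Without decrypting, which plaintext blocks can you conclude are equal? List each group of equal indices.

ECB encrypts each block independently with the same key, so equal ciphertext blocks imply equal plaintext blocks.
C[0] = C[1] = C[2] = 0xE3, so P[0] = P[1] = P[2].

P[0] = P[1] = P[2]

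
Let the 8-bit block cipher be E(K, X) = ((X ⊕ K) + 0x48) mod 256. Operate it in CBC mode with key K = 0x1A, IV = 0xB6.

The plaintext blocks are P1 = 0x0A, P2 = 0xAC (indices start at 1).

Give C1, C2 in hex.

C1 = 0xEE, C2 = 0xA0

CBC encryption: C_i = E(K, P_i ⊕ C_{i−1}), with C_{0} = IV.
C1: P1 ⊕ 0xB6 = 0xBC; E(K, 0xBC) = 0xEE.
C2: P2 ⊕ 0xEE = 0x42; E(K, 0x42) = 0xA0.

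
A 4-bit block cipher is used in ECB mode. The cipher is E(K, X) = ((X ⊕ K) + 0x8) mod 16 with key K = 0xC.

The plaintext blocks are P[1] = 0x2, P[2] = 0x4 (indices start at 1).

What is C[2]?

ECB encryption: C_i = E(K, P_i).
C[2]: E(K, 0x4) = 0x0.

C[2] = 0x0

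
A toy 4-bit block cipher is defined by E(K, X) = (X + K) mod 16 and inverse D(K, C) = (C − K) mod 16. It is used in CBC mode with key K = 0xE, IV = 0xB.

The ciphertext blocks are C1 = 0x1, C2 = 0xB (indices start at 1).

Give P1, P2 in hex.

CBC decryption: P_i = D(K, C_i) ⊕ C_{i−1}, with C_{0} = IV.
P1: D(K, 0x1) = 0x3; 0x3 ⊕ 0xB = 0x8.
P2: D(K, 0xB) = 0xD; 0xD ⊕ 0x1 = 0xC.

P1 = 0x8, P2 = 0xC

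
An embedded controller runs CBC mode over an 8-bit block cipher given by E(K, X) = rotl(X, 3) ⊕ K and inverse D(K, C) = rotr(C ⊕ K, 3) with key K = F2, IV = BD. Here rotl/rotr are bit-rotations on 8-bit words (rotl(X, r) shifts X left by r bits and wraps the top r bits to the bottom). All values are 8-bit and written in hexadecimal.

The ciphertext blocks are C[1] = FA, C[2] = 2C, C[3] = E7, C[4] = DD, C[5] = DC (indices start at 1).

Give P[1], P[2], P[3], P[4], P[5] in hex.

P[1] = BC, P[2] = 21, P[3] = 8E, P[4] = 02, P[5] = 18

CBC decryption: P_i = D(K, C_i) ⊕ C_{i−1}, with C_{0} = IV.
P[1]: D(K, FA) = 01; 01 ⊕ BD = BC.
P[2]: D(K, 2C) = DB; DB ⊕ FA = 21.
P[3]: D(K, E7) = A2; A2 ⊕ 2C = 8E.
P[4]: D(K, DD) = E5; E5 ⊕ E7 = 02.
P[5]: D(K, DC) = C5; C5 ⊕ DD = 18.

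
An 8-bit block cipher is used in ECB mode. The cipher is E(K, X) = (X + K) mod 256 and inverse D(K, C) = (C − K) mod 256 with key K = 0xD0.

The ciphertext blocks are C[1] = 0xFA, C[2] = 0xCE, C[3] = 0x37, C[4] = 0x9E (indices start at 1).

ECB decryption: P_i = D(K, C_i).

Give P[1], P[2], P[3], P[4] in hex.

P[1]: D(K, 0xFA) = 0x2A.
P[2]: D(K, 0xCE) = 0xFE.
P[3]: D(K, 0x37) = 0x67.
P[4]: D(K, 0x9E) = 0xCE.

P[1] = 0x2A, P[2] = 0xFE, P[3] = 0x67, P[4] = 0xCE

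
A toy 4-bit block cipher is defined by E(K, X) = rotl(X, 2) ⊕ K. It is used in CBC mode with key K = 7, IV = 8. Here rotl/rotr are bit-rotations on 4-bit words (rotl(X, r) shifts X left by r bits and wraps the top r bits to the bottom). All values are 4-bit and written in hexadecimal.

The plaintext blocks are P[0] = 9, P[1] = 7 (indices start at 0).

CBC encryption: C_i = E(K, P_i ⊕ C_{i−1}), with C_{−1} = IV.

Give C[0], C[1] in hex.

C[0]: P[0] ⊕ 8 = 1; E(K, 1) = 3.
C[1]: P[1] ⊕ 3 = 4; E(K, 4) = 6.

C[0] = 3, C[1] = 6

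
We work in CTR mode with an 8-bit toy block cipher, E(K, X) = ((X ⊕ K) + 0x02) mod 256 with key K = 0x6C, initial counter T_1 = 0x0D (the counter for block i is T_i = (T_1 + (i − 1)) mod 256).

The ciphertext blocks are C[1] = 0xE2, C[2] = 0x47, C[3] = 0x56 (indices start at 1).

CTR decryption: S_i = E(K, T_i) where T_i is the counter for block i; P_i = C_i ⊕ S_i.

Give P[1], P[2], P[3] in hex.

P[1]: T = 0x0D, S = E(K, T) = 0x63; 0xE2 ⊕ 0x63 = 0x81.
P[2]: T = 0x0E, S = E(K, T) = 0x64; 0x47 ⊕ 0x64 = 0x23.
P[3]: T = 0x0F, S = E(K, T) = 0x65; 0x56 ⊕ 0x65 = 0x33.

P[1] = 0x81, P[2] = 0x23, P[3] = 0x33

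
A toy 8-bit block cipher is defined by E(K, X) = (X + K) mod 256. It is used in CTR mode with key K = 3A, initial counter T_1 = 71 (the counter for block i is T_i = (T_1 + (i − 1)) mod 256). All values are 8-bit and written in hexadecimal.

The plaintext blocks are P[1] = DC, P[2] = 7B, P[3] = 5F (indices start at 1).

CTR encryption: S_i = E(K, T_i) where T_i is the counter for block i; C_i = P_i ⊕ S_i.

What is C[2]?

C[2] = D7

C[1]: T = 71, S = E(K, T) = AB; DC ⊕ AB = 77.
C[2]: T = 72, S = E(K, T) = AC; 7B ⊕ AC = D7.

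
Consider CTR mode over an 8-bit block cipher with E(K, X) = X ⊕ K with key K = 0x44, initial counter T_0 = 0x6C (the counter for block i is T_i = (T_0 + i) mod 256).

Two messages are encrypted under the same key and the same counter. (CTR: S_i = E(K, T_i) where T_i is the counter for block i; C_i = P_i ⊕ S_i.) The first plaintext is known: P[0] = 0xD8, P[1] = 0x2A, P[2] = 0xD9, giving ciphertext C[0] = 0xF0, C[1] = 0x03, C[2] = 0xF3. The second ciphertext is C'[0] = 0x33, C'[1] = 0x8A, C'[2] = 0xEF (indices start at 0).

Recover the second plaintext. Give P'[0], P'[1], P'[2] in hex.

P'[0] = 0x1B, P'[1] = 0xA3, P'[2] = 0xC5

In CTR with a reused counter, both messages share the same keystream S_i, so C_i ⊕ C'_i = P_i ⊕ P'_i and thus P'_i = P_i ⊕ C_i ⊕ C'_i.
P'[0]: 0xD8 ⊕ 0xF0 ⊕ 0x33 = 0x1B.
P'[1]: 0x2A ⊕ 0x03 ⊕ 0x8A = 0xA3.
P'[2]: 0xD9 ⊕ 0xF3 ⊕ 0xEF = 0xC5.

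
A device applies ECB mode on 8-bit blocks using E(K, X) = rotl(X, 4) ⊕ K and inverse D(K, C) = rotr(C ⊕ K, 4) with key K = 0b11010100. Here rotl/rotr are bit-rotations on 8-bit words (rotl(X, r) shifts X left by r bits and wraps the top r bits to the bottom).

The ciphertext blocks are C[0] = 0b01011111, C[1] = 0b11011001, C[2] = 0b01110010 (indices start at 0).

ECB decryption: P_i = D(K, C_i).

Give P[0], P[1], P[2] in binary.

P[0]: D(K, 0b01011111) = 0b10111000.
P[1]: D(K, 0b11011001) = 0b11010000.
P[2]: D(K, 0b01110010) = 0b01101010.

P[0] = 0b10111000, P[1] = 0b11010000, P[2] = 0b01101010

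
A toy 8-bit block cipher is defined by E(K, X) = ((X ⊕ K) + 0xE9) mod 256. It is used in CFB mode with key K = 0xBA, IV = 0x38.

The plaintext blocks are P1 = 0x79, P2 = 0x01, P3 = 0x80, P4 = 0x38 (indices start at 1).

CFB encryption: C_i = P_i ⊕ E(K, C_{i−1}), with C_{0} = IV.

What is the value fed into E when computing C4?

C1: E(K, 0x38) = 0x6B; 0x79 ⊕ 0x6B = 0x12.
C2: E(K, 0x12) = 0x91; 0x01 ⊕ 0x91 = 0x90.
C3: E(K, 0x90) = 0x13; 0x80 ⊕ 0x13 = 0x93.
C4: E(K, 0x93) = 0x12; 0x38 ⊕ 0x12 = 0x2A.
So the input to E for block 4 is 0x93.

0x93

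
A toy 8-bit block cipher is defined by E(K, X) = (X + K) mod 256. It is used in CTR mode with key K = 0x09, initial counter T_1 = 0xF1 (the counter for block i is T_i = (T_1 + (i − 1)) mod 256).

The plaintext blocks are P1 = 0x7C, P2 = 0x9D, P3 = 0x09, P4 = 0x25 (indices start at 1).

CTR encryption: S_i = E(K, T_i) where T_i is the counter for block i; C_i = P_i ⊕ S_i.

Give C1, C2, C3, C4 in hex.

C1 = 0x86, C2 = 0x66, C3 = 0xF5, C4 = 0xD8

C1: T = 0xF1, S = E(K, T) = 0xFA; 0x7C ⊕ 0xFA = 0x86.
C2: T = 0xF2, S = E(K, T) = 0xFB; 0x9D ⊕ 0xFB = 0x66.
C3: T = 0xF3, S = E(K, T) = 0xFC; 0x09 ⊕ 0xFC = 0xF5.
C4: T = 0xF4, S = E(K, T) = 0xFD; 0x25 ⊕ 0xFD = 0xD8.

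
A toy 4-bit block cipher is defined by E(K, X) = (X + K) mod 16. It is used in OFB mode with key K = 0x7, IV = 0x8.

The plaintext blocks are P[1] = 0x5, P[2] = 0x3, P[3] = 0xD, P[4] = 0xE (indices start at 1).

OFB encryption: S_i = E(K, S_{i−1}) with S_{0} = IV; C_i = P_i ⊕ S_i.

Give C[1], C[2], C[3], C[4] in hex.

C[1]: S = E(K, 0x8) = 0xF; 0x5 ⊕ 0xF = 0xA.
C[2]: S = E(K, 0xF) = 0x6; 0x3 ⊕ 0x6 = 0x5.
C[3]: S = E(K, 0x6) = 0xD; 0xD ⊕ 0xD = 0x0.
C[4]: S = E(K, 0xD) = 0x4; 0xE ⊕ 0x4 = 0xA.

C[1] = 0xA, C[2] = 0x5, C[3] = 0x0, C[4] = 0xA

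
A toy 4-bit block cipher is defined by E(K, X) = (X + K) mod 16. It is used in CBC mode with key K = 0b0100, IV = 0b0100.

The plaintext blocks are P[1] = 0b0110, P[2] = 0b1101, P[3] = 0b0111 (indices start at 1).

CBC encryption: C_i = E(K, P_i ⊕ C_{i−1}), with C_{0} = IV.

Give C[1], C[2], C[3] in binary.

C[1]: P[1] ⊕ 0b0100 = 0b0010; E(K, 0b0010) = 0b0110.
C[2]: P[2] ⊕ 0b0110 = 0b1011; E(K, 0b1011) = 0b1111.
C[3]: P[3] ⊕ 0b1111 = 0b1000; E(K, 0b1000) = 0b1100.

C[1] = 0b0110, C[2] = 0b1111, C[3] = 0b1100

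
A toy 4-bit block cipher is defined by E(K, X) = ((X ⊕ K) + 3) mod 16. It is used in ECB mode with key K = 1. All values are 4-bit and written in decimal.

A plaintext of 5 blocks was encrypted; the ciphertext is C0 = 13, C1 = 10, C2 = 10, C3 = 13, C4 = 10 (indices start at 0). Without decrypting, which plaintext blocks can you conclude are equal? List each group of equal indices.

P0 = P3; P1 = P2 = P4

ECB encrypts each block independently with the same key, so equal ciphertext blocks imply equal plaintext blocks.
C0 = C3 = 13, so P0 = P3.
C1 = C2 = C4 = 10, so P1 = P2 = P4.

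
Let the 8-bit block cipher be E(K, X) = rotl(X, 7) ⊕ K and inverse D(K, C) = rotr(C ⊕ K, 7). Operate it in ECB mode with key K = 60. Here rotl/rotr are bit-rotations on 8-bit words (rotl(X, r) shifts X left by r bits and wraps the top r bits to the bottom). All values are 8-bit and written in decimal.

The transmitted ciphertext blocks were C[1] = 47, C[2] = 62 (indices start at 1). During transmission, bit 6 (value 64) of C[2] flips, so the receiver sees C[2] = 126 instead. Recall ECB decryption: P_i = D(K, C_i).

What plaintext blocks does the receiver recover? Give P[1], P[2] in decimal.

P[1] = 38, P[2] = 132

Only C[2] changed, to 126. In ECB, a change in C_i affects only P_i. Decrypting the received ciphertext:
P[1]: D(K, 47) = 38.
P[2]: D(K, 126) = 132.
Blocks that differ from the original plaintext: P[2].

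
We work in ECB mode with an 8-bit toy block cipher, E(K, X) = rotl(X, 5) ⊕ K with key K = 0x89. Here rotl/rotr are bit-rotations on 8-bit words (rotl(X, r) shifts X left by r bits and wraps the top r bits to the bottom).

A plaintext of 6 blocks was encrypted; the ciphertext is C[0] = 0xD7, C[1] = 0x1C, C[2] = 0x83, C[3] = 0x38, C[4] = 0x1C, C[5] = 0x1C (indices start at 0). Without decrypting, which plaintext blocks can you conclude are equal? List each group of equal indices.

P[1] = P[4] = P[5]

ECB encrypts each block independently with the same key, so equal ciphertext blocks imply equal plaintext blocks.
C[1] = C[4] = C[5] = 0x1C, so P[1] = P[4] = P[5].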